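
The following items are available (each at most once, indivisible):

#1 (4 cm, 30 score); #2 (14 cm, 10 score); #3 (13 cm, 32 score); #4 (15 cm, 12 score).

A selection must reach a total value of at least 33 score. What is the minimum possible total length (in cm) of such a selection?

Subsets with value ≥ 33, sorted by total length:
- #1+#3: length 17, value 62
- #1+#2: length 18, value 40
- #1+#4: length 19, value 42
Minimum length: 17 cm.

17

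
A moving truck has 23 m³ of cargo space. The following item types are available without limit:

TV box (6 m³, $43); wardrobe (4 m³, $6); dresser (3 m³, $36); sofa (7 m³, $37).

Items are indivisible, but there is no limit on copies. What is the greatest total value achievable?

$252

Best value-per-unit is dresser at 36/3, and filling with it alone uses volume 7×3=21. No mix of the others beats 7×36 = 252.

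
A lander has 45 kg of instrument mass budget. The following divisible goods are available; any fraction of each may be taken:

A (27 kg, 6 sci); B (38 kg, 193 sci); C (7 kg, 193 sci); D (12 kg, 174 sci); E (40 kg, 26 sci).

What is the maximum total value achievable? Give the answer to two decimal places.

Take in order of value per unit:
- C (193/7 per unit): all 7 → value 193, running total 193.00
- D (174/12 per unit): all 12 → value 174, running total 367.00
- B (193/38 per unit): 26 of 38 → value 26×193/38 = 132.0526, running total 499.05
Total 499.05.

499.05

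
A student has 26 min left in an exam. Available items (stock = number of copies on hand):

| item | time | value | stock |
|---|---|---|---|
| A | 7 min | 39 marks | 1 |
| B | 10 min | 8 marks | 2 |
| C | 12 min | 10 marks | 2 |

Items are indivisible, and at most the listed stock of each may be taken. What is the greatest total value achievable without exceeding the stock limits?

Top feasible selections:
- 1×A + 1×C: time 19, value 49
- 1×A + 1×B: time 17, value 47
Best: 49 marks.

49 marks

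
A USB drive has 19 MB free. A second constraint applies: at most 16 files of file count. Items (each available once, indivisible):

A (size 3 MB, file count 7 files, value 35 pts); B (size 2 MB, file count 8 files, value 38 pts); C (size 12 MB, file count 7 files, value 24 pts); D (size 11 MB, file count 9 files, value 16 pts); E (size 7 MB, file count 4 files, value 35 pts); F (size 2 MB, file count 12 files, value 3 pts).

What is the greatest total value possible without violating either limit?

Feasible sets respecting both limits:
- A+B: size 5, file count 15, value 73
- B+E: size 9, file count 12, value 73
- A+E: size 10, file count 11, value 70
Best: 73 pts.

73 pts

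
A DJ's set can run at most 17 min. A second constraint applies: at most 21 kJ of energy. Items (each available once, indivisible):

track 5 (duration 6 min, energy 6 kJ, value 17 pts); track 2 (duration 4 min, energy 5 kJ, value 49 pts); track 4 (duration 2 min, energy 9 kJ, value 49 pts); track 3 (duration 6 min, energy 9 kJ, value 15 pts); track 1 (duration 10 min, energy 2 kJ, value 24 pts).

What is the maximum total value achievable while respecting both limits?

122 pts

Feasible sets respecting both limits:
- track 2+track 4+track 1: duration 16, energy 16, value 122
- track 5+track 2+track 4: duration 12, energy 20, value 115
- track 2+track 4: duration 6, energy 14, value 98
- track 5+track 2+track 3: duration 16, energy 20, value 81
Best: 122 pts.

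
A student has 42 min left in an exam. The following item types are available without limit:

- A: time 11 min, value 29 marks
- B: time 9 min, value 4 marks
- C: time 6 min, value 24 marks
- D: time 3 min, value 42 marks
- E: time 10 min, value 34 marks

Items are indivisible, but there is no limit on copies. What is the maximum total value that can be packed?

Best value-per-unit is D at 42/3, and filling with it alone uses time 14×3=42. No mix of the others beats 14×42 = 588.

588 marks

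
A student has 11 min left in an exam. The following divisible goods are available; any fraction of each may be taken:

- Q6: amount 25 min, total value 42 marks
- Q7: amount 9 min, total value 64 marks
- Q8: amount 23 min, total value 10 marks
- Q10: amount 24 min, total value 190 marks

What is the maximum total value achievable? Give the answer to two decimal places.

87.08

Take in order of value per unit:
- Q10 (190/24 per unit): 11 of 24 → value 11×190/24 = 87.0833, running total 87.08
Total 87.08.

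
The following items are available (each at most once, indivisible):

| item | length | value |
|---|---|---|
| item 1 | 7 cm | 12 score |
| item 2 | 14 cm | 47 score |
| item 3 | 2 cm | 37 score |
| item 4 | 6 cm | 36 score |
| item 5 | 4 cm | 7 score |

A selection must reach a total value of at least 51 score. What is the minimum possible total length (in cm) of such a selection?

Subsets with value ≥ 51, sorted by total length:
- item 3+item 4: length 8, value 73
- item 3+item 4+item 5: length 12, value 80
Minimum length: 8 cm.

8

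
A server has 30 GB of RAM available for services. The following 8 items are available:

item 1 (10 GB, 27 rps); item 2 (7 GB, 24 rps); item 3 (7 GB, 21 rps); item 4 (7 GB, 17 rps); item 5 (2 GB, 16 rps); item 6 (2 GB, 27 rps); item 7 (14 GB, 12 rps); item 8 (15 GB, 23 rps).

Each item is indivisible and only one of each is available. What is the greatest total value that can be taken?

This is a 0/1 knapsack; check combinations near the capacity.
- item 1+item 2+item 3+item 5+item 6: memory 10+7+7+2+2=28, value 27+24+21+16+27=115
- item 1+item 2+item 4+item 5+item 6: memory 10+7+7+2+2=28, value 27+24+17+16+27=111
- item 1+item 3+item 4+item 5+item 6: memory 10+7+7+2+2=28, value 27+21+17+16+27=108
Best: 115 rps.

115 rps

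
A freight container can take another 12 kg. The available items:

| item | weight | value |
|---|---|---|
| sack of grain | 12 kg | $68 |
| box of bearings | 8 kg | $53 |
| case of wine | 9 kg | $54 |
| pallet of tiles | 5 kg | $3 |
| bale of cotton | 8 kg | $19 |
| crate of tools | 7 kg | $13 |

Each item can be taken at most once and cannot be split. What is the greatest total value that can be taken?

This is a 0/1 knapsack; check combinations near the capacity.
- sack of grain: weight 12, value 68
- case of wine: weight 9, value 54
- box of bearings: weight 8, value 53
Best: $68.

$68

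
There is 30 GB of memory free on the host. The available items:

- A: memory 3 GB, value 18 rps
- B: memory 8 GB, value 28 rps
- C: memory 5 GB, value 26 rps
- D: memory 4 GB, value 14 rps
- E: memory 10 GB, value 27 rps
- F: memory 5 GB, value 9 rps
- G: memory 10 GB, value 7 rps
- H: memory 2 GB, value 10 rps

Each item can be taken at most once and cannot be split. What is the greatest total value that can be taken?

Check high-value combinations within 30 GB:
- A+B+C+D+E: memory 3+8+5+4+10=30, value 18+28+26+14+27=113
- A+B+C+E+H: memory 3+8+5+10+2=28, value 18+28+26+27+10=109
- A+B+C+D+F+H: memory 3+8+5+4+5+2=27, value 18+28+26+14+9+10=105
- B+C+D+E+H: memory 8+5+4+10+2=29, value 28+26+14+27+10=105
Best: 113 rps.

113 rps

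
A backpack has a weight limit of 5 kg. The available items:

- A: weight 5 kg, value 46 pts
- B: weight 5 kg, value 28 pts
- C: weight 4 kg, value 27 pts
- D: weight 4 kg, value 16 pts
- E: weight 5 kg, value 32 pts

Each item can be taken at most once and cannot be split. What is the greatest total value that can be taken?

46 pts

This is a 0/1 knapsack; check combinations near the capacity.
- A: weight 5, value 46
- E: weight 5, value 32
- B: weight 5, value 28
- C: weight 4, value 27
Best: 46 pts.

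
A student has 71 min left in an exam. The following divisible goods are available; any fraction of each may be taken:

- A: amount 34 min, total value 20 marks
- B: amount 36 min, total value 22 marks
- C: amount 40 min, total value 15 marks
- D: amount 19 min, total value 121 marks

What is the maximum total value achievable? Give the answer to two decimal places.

Take in order of value per unit:
- D (121/19 per unit): all 19 → value 121, running total 121.00
- B (22/36 per unit): all 36 → value 22, running total 143.00
- A (20/34 per unit): 16 of 34 → value 16×20/34 = 9.4118, running total 152.41
Total 152.41.

152.41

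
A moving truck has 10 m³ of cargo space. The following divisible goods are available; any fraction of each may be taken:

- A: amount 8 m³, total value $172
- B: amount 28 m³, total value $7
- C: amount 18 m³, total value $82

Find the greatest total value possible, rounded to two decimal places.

181.11

Take in order of value per unit:
- A (172/8 per unit): all 8 → value 172, running total 172.00
- C (82/18 per unit): 2 of 18 → value 2×82/18 = 9.1111, running total 181.11
Total 181.11.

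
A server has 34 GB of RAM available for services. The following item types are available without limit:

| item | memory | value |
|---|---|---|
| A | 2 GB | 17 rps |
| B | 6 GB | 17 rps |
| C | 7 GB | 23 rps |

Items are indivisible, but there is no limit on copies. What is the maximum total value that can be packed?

Best value-per-unit is A at 17/2, and filling with it alone uses memory 17×2=34. No mix of the others beats 17×17 = 289.

289 rps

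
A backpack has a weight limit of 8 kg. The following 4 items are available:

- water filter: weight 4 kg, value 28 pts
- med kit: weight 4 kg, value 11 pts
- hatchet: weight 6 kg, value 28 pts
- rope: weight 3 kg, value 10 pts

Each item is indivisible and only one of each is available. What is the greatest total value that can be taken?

39 pts

Check high-value combinations within 8 kg:
- water filter+med kit: weight 4+4=8, value 28+11=39
- water filter+rope: weight 4+3=7, value 28+10=38
- water filter: weight 4, value 28
- hatchet: weight 6, value 28
- med kit+rope: weight 4+3=7, value 11+10=21
Best: 39 pts.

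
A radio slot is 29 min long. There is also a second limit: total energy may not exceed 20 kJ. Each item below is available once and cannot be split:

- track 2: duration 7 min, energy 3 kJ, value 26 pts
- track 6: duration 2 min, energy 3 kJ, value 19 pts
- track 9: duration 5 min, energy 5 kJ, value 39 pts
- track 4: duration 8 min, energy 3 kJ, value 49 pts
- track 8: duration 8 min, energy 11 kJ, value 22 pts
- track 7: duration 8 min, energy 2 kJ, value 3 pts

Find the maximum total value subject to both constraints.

133 pts

Feasible sets respecting both limits:
- track 2+track 6+track 9+track 4: duration 22, energy 14, value 133
- track 2+track 9+track 4+track 7: duration 28, energy 13, value 117
- track 2+track 6+track 4+track 8: duration 25, energy 20, value 116
Best: 133 pts.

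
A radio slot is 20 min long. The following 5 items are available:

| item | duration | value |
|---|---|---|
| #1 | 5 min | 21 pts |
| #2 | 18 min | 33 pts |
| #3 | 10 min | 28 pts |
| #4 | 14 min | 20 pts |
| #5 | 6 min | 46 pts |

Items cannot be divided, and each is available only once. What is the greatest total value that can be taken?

74 pts

Check high-value combinations within 20 min:
- #3+#5: duration 10+6=16, value 28+46=74
- #1+#5: duration 5+6=11, value 21+46=67
- #4+#5: duration 14+6=20, value 20+46=66
Best: 74 pts.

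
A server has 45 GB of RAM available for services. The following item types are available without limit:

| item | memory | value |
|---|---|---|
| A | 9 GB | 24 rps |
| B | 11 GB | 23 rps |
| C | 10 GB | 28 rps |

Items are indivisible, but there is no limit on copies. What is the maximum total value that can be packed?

120 rps

Best value-per-unit is C at 28/10; filling with it alone gives 4×28 = 112.
Optimal mix: 5×A → memory 45, value 120.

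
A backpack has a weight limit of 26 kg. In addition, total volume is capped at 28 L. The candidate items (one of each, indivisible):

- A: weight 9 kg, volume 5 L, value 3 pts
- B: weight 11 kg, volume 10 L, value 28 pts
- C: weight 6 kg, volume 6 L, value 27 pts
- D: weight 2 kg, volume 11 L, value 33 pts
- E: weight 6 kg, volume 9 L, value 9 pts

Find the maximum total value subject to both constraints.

Feasible sets respecting both limits:
- B+C+D: weight 19, volume 27, value 88
- C+D+E: weight 14, volume 26, value 69
- A+B+D: weight 22, volume 26, value 64
- B+C+E: weight 23, volume 25, value 64
Best: 88 pts.

88 pts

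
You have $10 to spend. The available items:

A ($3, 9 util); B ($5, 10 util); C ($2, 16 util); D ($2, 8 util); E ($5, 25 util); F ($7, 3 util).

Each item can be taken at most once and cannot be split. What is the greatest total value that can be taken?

50 util

Check high-value combinations within $10:
- A+C+E: cost 3+2+5=10, value 9+16+25=50
- C+D+E: cost 2+2+5=9, value 16+8+25=49
- A+D+E: cost 3+2+5=10, value 9+8+25=42
- C+E: cost 2+5=7, value 16+25=41
Best: 50 util.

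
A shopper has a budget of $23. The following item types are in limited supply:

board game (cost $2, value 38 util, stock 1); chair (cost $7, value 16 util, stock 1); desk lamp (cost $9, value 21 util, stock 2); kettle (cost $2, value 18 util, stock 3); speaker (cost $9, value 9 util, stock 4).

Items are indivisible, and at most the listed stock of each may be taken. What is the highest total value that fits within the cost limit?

Best selections within cost 23 and stock limits:
- 1×board game + 1×desk lamp + 3×kettle: cost 17, value 113
- 1×board game + 1×chair + 1×desk lamp + 2×kettle: cost 22, value 111
Best: 113 util.

113 util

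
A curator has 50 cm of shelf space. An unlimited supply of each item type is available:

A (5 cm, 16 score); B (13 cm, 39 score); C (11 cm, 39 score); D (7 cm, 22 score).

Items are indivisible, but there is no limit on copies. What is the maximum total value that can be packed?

Best value-per-unit is C at 39/11; filling with it alone gives 4×39 = 156.
Optimal mix: 1×A + 4×C → length 49, value 172.

172 score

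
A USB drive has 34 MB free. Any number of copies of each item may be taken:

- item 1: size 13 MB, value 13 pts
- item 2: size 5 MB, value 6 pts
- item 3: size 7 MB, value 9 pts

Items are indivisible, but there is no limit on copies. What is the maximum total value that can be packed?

42 pts

Best value-per-unit is item 3 at 9/7; filling with it alone gives 4×9 = 36.
Optimal mix: 4×item 2 + 2×item 3 → size 34, value 42.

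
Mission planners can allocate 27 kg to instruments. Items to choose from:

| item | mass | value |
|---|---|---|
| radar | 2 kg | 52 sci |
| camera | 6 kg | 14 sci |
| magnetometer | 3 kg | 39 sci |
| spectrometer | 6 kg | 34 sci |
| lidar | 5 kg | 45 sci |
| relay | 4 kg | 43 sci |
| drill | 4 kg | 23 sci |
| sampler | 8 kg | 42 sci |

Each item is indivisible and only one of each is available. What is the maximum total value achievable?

244 sci

Check high-value combinations within 27 kg:
- radar+magnetometer+lidar+relay+drill+sampler: mass 2+3+5+4+4+8=26, value 52+39+45+43+23+42=244
- radar+magnetometer+spectrometer+lidar+relay+drill: mass 2+3+6+5+4+4=24, value 52+39+34+45+43+23=236
- radar+magnetometer+spectrometer+relay+drill+sampler: mass 2+3+6+4+4+8=27, value 52+39+34+43+23+42=233
- radar+camera+magnetometer+spectrometer+lidar+relay: mass 2+6+3+6+5+4=26, value 52+14+39+34+45+43=227
Best: 244 sci.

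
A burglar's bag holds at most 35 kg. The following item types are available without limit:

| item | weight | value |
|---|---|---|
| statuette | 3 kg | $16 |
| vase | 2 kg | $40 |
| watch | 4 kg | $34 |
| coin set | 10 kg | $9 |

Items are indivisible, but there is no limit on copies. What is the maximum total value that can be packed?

Best value-per-unit is vase at 40/2, and filling with it alone uses weight 17×2=34. No mix of the others beats 17×40 = 680.

$680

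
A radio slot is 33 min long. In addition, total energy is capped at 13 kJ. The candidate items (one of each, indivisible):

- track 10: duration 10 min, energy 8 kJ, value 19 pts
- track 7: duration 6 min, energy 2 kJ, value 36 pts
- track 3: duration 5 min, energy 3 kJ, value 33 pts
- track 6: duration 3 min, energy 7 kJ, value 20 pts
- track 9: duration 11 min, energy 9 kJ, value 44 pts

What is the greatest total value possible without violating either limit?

89 pts

Feasible sets respecting both limits:
- track 7+track 3+track 6: duration 14, energy 12, value 89
- track 10+track 7+track 3: duration 21, energy 13, value 88
- track 7+track 9: duration 17, energy 11, value 80
- track 3+track 9: duration 16, energy 12, value 77
Best: 89 pts.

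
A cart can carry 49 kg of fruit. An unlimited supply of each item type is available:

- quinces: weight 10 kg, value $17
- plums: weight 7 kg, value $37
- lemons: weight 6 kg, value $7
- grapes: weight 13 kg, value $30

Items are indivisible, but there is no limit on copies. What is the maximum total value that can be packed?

$259

Best value-per-unit is plums at 37/7, and filling with it alone uses weight 7×7=49. No mix of the others beats 7×37 = 259.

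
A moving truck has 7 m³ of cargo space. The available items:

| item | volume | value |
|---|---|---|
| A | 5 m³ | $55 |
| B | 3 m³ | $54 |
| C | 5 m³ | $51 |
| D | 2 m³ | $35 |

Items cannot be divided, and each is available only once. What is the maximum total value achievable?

$90

This is a 0/1 knapsack; check combinations near the capacity.
- A+D: volume 5+2=7, value 55+35=90
- B+D: volume 3+2=5, value 54+35=89
- C+D: volume 5+2=7, value 51+35=86
Best: $90.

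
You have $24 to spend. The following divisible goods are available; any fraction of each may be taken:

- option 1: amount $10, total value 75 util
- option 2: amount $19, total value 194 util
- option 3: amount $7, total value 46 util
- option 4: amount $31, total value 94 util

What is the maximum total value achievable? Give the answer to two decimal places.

Take in order of value per unit:
- option 2 (194/19 per unit): all 19 → value 194, running total 194.00
- option 1 (75/10 per unit): 5 of 10 → value 5×75/10 = 37.5000, running total 231.50
Total 231.50.

231.50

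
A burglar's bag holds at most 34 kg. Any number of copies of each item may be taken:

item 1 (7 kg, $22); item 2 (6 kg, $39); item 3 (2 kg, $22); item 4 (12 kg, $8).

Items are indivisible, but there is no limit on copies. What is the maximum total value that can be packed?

$374

Best value-per-unit is item 3 at 22/2, and filling with it alone uses weight 17×2=34. No mix of the others beats 17×22 = 374.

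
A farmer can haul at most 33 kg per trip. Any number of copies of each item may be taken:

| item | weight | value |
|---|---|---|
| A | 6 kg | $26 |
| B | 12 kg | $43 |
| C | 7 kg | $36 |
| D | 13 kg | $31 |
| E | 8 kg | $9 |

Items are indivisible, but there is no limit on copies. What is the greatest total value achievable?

Best value-per-unit is C at 36/7; filling with it alone gives 4×36 = 144.
Optimal mix: 2×A + 3×C → weight 33, value 160.

$160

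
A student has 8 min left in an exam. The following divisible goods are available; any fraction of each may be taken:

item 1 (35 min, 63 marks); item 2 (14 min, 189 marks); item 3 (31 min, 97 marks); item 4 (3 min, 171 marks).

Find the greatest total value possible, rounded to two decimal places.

Take in order of value per unit:
- item 4 (171/3 per unit): all 3 → value 171, running total 171.00
- item 2 (189/14 per unit): 5 of 14 → value 5×189/14 = 67.5000, running total 238.50
Total 238.50.

238.50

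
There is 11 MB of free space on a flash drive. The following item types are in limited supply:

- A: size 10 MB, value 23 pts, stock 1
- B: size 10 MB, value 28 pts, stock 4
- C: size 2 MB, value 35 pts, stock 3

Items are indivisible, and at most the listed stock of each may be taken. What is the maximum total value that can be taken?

105 pts

Best selections within size 11 and stock limits:
- 3×C: size 6, value 105
- 2×C: size 4, value 70
Best: 105 pts.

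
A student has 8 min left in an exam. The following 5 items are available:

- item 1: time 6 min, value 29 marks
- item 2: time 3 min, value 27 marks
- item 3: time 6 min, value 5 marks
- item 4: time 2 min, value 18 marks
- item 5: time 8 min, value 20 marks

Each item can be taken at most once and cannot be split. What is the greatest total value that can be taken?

This is a 0/1 knapsack; check combinations near the capacity.
- item 1+item 4: time 6+2=8, value 29+18=47
- item 2+item 4: time 3+2=5, value 27+18=45
- item 1: time 6, value 29
Best: 47 marks.

47 marks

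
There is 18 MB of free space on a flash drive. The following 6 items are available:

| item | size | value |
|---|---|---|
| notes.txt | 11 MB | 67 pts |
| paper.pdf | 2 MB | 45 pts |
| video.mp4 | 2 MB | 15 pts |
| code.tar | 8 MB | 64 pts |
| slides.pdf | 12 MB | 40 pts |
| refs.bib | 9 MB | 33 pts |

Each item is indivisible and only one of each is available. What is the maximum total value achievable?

127 pts

Check high-value combinations within 18 MB:
- notes.txt+paper.pdf+video.mp4: size 11+2+2=15, value 67+45+15=127
- paper.pdf+video.mp4+code.tar: size 2+2+8=12, value 45+15+64=124
- notes.txt+paper.pdf: size 11+2=13, value 67+45=112
- paper.pdf+code.tar: size 2+8=10, value 45+64=109
- paper.pdf+video.mp4+slides.pdf: size 2+2+12=16, value 45+15+40=100
Best: 127 pts.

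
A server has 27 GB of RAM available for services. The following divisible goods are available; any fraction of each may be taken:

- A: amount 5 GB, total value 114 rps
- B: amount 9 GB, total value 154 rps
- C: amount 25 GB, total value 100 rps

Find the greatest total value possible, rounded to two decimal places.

Take in order of value per unit:
- A (114/5 per unit): all 5 → value 114, running total 114.00
- B (154/9 per unit): all 9 → value 154, running total 268.00
- C (100/25 per unit): 13 of 25 → value 13×100/25 = 52.0000, running total 320.00
Total 320.00.

320.00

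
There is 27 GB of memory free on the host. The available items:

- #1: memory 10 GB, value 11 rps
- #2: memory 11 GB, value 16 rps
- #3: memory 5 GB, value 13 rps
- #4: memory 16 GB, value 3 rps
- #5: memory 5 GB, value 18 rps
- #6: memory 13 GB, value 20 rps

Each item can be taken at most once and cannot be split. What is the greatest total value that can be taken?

Check high-value combinations within 27 GB:
- #3+#5+#6: memory 5+5+13=23, value 13+18+20=51
- #2+#3+#5: memory 11+5+5=21, value 16+13+18=47
- #1+#2+#5: memory 10+11+5=26, value 11+16+18=45
- #1+#3+#5: memory 10+5+5=20, value 11+13+18=42
- #1+#2+#3: memory 10+11+5=26, value 11+16+13=40
Best: 51 rps.

51 rps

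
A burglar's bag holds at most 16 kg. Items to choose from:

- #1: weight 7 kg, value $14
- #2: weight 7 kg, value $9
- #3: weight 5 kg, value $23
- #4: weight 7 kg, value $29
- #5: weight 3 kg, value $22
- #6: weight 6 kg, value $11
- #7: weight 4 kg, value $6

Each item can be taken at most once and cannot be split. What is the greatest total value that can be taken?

Check high-value combinations within 16 kg:
- #3+#4+#5: weight 5+7+3=15, value 23+29+22=74
- #4+#5+#6: weight 7+3+6=16, value 29+22+11=62
- #1+#3+#5: weight 7+5+3=15, value 14+23+22=59
Best: $74.

$74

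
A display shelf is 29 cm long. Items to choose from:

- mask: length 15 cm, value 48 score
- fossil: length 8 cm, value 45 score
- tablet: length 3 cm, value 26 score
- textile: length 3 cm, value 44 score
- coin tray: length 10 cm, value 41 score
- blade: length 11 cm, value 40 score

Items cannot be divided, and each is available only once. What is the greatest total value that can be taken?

Check high-value combinations within 29 cm:
- mask+fossil+tablet+textile: length 15+8+3+3=29, value 48+45+26+44=163
- fossil+tablet+textile+coin tray: length 8+3+3+10=24, value 45+26+44+41=156
- fossil+tablet+textile+blade: length 8+3+3+11=25, value 45+26+44+40=155
- tablet+textile+coin tray+blade: length 3+3+10+11=27, value 26+44+41+40=151
Best: 163 score.

163 score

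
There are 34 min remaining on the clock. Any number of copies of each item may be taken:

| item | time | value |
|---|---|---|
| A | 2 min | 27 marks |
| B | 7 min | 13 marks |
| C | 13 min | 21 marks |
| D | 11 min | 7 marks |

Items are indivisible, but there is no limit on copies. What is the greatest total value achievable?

Best value-per-unit is A at 27/2, and filling with it alone uses time 17×2=34. No mix of the others beats 17×27 = 459.

459 marks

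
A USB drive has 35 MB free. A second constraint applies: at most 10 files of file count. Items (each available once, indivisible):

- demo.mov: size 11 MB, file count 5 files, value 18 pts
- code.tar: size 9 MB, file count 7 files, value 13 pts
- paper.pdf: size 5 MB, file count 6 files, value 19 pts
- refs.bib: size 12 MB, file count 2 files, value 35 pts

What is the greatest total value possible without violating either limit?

54 pts

Feasible sets respecting both limits:
- paper.pdf+refs.bib: size 17, file count 8, value 54
- demo.mov+refs.bib: size 23, file count 7, value 53
- code.tar+refs.bib: size 21, file count 9, value 48
- refs.bib: size 12, file count 2, value 35
Best: 54 pts.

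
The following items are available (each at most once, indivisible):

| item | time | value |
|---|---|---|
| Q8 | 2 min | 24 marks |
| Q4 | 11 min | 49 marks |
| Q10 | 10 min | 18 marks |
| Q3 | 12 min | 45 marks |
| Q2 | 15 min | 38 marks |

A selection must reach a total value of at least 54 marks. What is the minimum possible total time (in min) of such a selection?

13

Subsets with value ≥ 54, sorted by total time:
- Q8+Q4: time 13, value 73
- Q8+Q3: time 14, value 69
- Q8+Q2: time 17, value 62
Minimum time: 13 min.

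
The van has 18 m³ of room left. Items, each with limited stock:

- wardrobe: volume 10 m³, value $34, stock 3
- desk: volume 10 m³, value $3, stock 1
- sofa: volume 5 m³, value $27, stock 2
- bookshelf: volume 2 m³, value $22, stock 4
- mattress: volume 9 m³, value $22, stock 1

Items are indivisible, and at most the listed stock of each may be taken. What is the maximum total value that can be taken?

$142

Best selections within volume 18 and stock limits:
- 2×sofa + 4×bookshelf: volume 18, value 142
- 1×wardrobe + 4×bookshelf: volume 18, value 122
- 2×sofa + 3×bookshelf: volume 16, value 120
Best: $142.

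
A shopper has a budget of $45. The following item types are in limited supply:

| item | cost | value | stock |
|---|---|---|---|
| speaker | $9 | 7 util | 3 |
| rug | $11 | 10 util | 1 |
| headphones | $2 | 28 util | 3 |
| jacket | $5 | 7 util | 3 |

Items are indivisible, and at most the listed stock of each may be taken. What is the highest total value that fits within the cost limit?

122 util

Top feasible selections:
- 1×speaker + 1×rug + 3×headphones + 3×jacket: cost 41, value 122
- 2×speaker + 1×rug + 3×headphones + 2×jacket: cost 45, value 122
- 2×speaker + 3×headphones + 3×jacket: cost 39, value 119
- 3×speaker + 3×headphones + 2×jacket: cost 43, value 119
Best: 122 util.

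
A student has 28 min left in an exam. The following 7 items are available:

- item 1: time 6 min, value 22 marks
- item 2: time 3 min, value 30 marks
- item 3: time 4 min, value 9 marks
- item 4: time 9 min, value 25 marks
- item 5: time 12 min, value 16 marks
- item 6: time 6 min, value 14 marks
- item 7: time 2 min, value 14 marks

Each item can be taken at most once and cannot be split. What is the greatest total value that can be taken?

105 marks

This is a 0/1 knapsack; check combinations near the capacity.
- item 1+item 2+item 4+item 6+item 7: time 6+3+9+6+2=26, value 22+30+25+14+14=105
- item 1+item 2+item 3+item 4+item 7: time 6+3+4+9+2=24, value 22+30+9+25+14=100
- item 1+item 2+item 3+item 4+item 6: time 6+3+4+9+6=28, value 22+30+9+25+14=100
Best: 105 marks.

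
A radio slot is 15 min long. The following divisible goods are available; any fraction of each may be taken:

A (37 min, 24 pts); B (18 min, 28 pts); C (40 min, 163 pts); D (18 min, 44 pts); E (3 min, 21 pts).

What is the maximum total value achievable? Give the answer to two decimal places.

Take in order of value per unit:
- E (21/3 per unit): all 3 → value 21, running total 21.00
- C (163/40 per unit): 12 of 40 → value 12×163/40 = 48.9000, running total 69.90
Total 69.90.

69.90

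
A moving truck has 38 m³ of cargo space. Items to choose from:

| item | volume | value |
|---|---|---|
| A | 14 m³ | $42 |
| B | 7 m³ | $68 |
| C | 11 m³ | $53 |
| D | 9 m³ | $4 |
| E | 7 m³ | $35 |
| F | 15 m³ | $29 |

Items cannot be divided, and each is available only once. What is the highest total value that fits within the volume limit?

Check high-value combinations within 38 m³:
- A+B+C: volume 14+7+11=32, value 42+68+53=163
- B+C+D+E: volume 7+11+9+7=34, value 68+53+4+35=160
- B+C+E: volume 7+11+7=25, value 68+53+35=156
Best: $163.

$163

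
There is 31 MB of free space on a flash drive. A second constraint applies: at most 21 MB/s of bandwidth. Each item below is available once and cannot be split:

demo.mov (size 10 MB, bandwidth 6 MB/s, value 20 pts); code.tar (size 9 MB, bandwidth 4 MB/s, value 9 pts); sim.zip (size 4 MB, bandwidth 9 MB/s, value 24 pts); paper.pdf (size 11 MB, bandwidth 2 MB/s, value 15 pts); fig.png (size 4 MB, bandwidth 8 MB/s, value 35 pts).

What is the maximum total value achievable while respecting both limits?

Feasible sets respecting both limits:
- sim.zip+paper.pdf+fig.png: size 19, bandwidth 19, value 74
- demo.mov+paper.pdf+fig.png: size 25, bandwidth 16, value 70
- code.tar+sim.zip+fig.png: size 17, bandwidth 21, value 68
- demo.mov+code.tar+fig.png: size 23, bandwidth 18, value 64
Best: 74 pts.

74 pts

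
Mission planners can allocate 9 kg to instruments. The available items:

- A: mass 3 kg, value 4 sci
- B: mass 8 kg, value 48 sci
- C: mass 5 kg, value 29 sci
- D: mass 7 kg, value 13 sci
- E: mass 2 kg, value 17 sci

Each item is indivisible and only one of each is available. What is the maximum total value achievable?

48 sci

Check high-value combinations within 9 kg:
- B: mass 8, value 48
- C+E: mass 5+2=7, value 29+17=46
- A+C: mass 3+5=8, value 4+29=33
- D+E: mass 7+2=9, value 13+17=30
- C: mass 5, value 29
Best: 48 sci.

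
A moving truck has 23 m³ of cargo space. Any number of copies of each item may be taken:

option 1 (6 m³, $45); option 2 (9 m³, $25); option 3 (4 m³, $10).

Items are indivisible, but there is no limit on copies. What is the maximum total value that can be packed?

Best value-per-unit is option 1 at 45/6; filling with it alone gives 3×45 = 135.
Optimal mix: 3×option 1 + 1×option 3 → volume 22, value 145.

$145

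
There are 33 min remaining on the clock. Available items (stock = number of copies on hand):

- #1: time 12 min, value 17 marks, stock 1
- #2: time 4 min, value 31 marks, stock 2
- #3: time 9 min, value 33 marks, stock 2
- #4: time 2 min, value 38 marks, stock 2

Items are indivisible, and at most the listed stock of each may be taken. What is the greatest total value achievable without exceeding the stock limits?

204 marks

Best selections within time 33 and stock limits:
- 2×#2 + 2×#3 + 2×#4: time 30, value 204
- 1×#1 + 2×#2 + 1×#3 + 2×#4: time 33, value 188
Best: 204 marks.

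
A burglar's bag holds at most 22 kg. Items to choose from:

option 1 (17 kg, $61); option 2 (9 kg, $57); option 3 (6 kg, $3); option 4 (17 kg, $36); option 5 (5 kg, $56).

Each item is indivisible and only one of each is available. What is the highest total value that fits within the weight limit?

$117

Check high-value combinations within 22 kg:
- option 1+option 5: weight 17+5=22, value 61+56=117
- option 2+option 3+option 5: weight 9+6+5=20, value 57+3+56=116
- option 2+option 5: weight 9+5=14, value 57+56=113
- option 4+option 5: weight 17+5=22, value 36+56=92
- option 1: weight 17, value 61
Best: $117.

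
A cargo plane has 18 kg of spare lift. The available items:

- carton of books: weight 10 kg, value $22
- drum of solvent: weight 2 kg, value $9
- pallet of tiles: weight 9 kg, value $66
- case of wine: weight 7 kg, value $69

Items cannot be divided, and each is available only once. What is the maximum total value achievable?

Check high-value combinations within 18 kg:
- drum of solvent+pallet of tiles+case of wine: weight 2+9+7=18, value 9+66+69=144
- pallet of tiles+case of wine: weight 9+7=16, value 66+69=135
- carton of books+case of wine: weight 10+7=17, value 22+69=91
- drum of solvent+case of wine: weight 2+7=9, value 9+69=78
Best: $144.

$144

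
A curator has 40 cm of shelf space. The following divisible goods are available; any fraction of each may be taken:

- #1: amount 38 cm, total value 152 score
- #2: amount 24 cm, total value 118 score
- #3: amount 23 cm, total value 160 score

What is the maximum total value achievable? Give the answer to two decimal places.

Take in order of value per unit:
- #3 (160/23 per unit): all 23 → value 160, running total 160.00
- #2 (118/24 per unit): 17 of 24 → value 17×118/24 = 83.5833, running total 243.58
Total 243.58.

243.58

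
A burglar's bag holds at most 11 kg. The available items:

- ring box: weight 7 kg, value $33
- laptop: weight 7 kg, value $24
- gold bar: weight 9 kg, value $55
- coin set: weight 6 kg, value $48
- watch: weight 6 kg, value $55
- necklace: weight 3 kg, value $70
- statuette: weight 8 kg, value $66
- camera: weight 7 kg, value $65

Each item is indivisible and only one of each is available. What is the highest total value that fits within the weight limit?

$136

This is a 0/1 knapsack; check combinations near the capacity.
- necklace+statuette: weight 3+8=11, value 70+66=136
- necklace+camera: weight 3+7=10, value 70+65=135
- watch+necklace: weight 6+3=9, value 55+70=125
- coin set+necklace: weight 6+3=9, value 48+70=118
- ring box+necklace: weight 7+3=10, value 33+70=103
Best: $136.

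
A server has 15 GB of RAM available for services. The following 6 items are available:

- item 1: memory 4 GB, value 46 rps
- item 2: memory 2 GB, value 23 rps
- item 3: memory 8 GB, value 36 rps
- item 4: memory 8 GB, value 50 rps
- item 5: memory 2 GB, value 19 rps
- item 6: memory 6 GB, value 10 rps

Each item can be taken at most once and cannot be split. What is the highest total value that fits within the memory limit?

119 rps

This is a 0/1 knapsack; check combinations near the capacity.
- item 1+item 2+item 4: memory 4+2+8=14, value 46+23+50=119
- item 1+item 4+item 5: memory 4+8+2=14, value 46+50+19=115
- item 1+item 2+item 3: memory 4+2+8=14, value 46+23+36=105
- item 1+item 3+item 5: memory 4+8+2=14, value 46+36+19=101
- item 1+item 2+item 5+item 6: memory 4+2+2+6=14, value 46+23+19+10=98
Best: 119 rps.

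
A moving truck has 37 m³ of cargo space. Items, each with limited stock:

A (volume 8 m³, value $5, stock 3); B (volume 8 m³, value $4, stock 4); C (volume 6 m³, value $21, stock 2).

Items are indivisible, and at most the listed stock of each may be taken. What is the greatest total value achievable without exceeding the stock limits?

Top feasible selections:
- 3×A + 2×C: volume 36, value 57
- 2×A + 1×B + 2×C: volume 36, value 56
- 1×A + 2×B + 2×C: volume 36, value 55
Best: $57.

$57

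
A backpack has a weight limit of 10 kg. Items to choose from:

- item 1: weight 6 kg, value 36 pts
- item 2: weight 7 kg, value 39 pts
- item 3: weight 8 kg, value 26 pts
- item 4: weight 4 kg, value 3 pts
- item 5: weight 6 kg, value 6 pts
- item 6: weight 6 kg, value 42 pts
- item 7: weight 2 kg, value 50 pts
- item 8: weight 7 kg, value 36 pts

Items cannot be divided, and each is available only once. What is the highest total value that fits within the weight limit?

92 pts

Check high-value combinations within 10 kg:
- item 6+item 7: weight 6+2=8, value 42+50=92
- item 2+item 7: weight 7+2=9, value 39+50=89
- item 1+item 7: weight 6+2=8, value 36+50=86
- item 7+item 8: weight 2+7=9, value 50+36=86
- item 3+item 7: weight 8+2=10, value 26+50=76
Best: 92 pts.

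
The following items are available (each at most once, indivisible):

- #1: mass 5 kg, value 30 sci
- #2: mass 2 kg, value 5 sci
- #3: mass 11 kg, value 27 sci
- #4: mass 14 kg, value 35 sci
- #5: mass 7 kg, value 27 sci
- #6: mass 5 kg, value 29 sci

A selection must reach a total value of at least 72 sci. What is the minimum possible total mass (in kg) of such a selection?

Subsets with value ≥ 72, sorted by total mass:
- #1+#5+#6: mass 17, value 86
- #1+#2+#5+#6: mass 19, value 91
- #1+#3+#6: mass 21, value 86
Minimum mass: 17 kg.

17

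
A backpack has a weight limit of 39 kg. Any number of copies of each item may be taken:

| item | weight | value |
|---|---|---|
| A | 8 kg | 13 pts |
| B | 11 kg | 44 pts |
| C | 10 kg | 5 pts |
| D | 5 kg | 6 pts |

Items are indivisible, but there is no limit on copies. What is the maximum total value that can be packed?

Best value-per-unit is B at 44/11; filling with it alone gives 3×44 = 132.
Optimal mix: 3×B + 1×D → weight 38, value 138.

138 pts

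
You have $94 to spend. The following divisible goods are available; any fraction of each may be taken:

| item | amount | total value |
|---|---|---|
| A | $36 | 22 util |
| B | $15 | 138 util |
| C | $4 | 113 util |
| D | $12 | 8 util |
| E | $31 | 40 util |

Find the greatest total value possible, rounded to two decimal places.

318.56

Take in order of value per unit:
- C (113/4 per unit): all 4 → value 113, running total 113.00
- B (138/15 per unit): all 15 → value 138, running total 251.00
- E (40/31 per unit): all 31 → value 40, running total 291.00
- D (8/12 per unit): all 12 → value 8, running total 299.00
- A (22/36 per unit): 32 of 36 → value 32×22/36 = 19.5556, running total 318.56
Total 318.56.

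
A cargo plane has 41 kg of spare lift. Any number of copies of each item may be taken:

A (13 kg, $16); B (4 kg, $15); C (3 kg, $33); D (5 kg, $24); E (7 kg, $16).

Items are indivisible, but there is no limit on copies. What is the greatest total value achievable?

Best value-per-unit is C at 33/3, and filling with it alone uses weight 13×3=39. No mix of the others beats 13×33 = 429.

$429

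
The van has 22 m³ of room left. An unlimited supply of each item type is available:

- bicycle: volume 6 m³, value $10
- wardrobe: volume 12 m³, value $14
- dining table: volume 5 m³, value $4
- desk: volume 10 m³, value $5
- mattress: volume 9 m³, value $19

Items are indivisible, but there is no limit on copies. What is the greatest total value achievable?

Best value-per-unit is mattress at 19/9; filling with it alone gives 2×19 = 38.
Optimal mix: 2×bicycle + 1×mattress → volume 21, value 39.

$39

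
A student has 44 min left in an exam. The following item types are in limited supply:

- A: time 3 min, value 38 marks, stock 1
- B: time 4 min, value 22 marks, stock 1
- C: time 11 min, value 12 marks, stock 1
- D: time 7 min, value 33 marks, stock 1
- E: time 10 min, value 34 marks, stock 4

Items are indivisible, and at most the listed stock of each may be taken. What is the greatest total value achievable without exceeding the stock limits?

195 marks

Best selections within time 44 and stock limits:
- 1×A + 1×B + 1×D + 3×E: time 44, value 195
- 1×A + 4×E: time 43, value 174
- 1×A + 1×D + 3×E: time 40, value 173
Best: 195 marks.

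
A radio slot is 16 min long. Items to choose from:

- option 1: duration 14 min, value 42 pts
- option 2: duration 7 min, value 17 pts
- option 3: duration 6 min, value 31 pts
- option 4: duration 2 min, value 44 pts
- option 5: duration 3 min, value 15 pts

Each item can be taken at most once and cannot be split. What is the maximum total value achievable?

92 pts

Check high-value combinations within 16 min:
- option 2+option 3+option 4: duration 7+6+2=15, value 17+31+44=92
- option 3+option 4+option 5: duration 6+2+3=11, value 31+44+15=90
- option 1+option 4: duration 14+2=16, value 42+44=86
- option 2+option 4+option 5: duration 7+2+3=12, value 17+44+15=76
Best: 92 pts.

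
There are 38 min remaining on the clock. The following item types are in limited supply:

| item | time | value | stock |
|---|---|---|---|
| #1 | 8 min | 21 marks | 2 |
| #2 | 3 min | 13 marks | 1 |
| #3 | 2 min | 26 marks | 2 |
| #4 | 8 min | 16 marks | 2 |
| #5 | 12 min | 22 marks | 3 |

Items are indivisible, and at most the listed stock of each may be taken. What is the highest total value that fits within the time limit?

Best selections within time 38 and stock limits:
- 2×#1 + 1×#2 + 2×#3 + 1×#5: time 35, value 129
- 2×#1 + 2×#3 + 2×#4: time 36, value 126
- 1×#1 + 1×#2 + 2×#3 + 1×#4 + 1×#5: time 35, value 124
- 2×#1 + 1×#2 + 2×#3 + 1×#4: time 31, value 123
Best: 129 marks.

129 marks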